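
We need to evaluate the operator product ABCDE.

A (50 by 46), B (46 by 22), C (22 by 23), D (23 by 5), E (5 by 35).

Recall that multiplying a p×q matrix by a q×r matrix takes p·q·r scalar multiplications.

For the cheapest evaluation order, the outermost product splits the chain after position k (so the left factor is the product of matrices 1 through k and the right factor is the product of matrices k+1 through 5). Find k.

Adjacent pairs: AB = 50·46·22 = 50600; BC = 46·22·23 = 23276; CD = 22·23·5 = 2530; DE = 23·5·35 = 4025.
Length 3: A..C: k=1: 0+23276+50·46·23=76176; k=2: 50600+0+50·22·23=75900 → min 75900 | B..D: k=2: 0+2530+46·22·5=7590; k=3: 23276+0+46·23·5=28566 → min 7590 | C..E: k=3: 0+4025+22·23·35=21735; k=4: 2530+0+22·5·35=6380 → min 6380.
Length 4: A..D: k=1: 0+7590+50·46·5=19090; k=2: 50600+2530+50·22·5=58630; k=3: 75900+0+50·23·5=81650 → min 19090 | B..E: k=2: 0+6380+46·22·35=41800; k=3: 23276+4025+46·23·35=64331; k=4: 7590+0+46·5·35=15640 → min 15640.
Top-level splits: k=1: (A..A)·(B..E) → 0+15640+50·46·35 = 96140; k=2: (A..B)·(C..E) → 50600+6380+50·22·35 = 95480; k=3: (A..C)·(D..E) → 75900+4025+50·23·35 = 120175; k=4: (A..D)·(E..E) → 19090+0+50·5·35 = 27840.
Best split is after D, i.e. k = 4.

4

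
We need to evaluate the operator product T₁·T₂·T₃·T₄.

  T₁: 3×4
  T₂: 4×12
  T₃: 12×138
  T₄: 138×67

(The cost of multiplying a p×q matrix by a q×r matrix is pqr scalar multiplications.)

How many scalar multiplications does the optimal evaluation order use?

32850

Adjacent pairs: T₁T₂ = 3·4·12 = 144; T₂T₃ = 4·12·138 = 6624; T₃T₄ = 12·138·67 = 110952.
Length 3: T₁..T₃: k=1: 0+6624+3·4·138=8280; k=2: 144+0+3·12·138=5112 → min 5112 | T₂..T₄: k=2: 0+110952+4·12·67=114168; k=3: 6624+0+4·138·67=43608 → min 43608.
Length 4: T₁..T₄: k=1: 0+43608+3·4·67=44412; k=2: 144+110952+3·12·67=113508; k=3: 5112+0+3·138·67=32850 → min 32850.
Optimal order: (((T₁·T₂)·T₃)·T₄) with cost 32850.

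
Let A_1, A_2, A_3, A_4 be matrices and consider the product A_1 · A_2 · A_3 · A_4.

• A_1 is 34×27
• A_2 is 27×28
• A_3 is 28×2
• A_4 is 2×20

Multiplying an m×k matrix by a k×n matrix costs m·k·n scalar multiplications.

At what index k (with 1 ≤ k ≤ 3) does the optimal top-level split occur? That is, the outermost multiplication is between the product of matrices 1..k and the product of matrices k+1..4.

3

Adjacent pairs: A_1A_2 = 34·27·28 = 25704; A_2A_3 = 27·28·2 = 1512; A_3A_4 = 28·2·20 = 1120.
Length 3: A_1..A_3: k=1: 0+1512+34·27·2=3348; k=2: 25704+0+34·28·2=27608 → min 3348 | A_2..A_4: k=2: 0+1120+27·28·20=16240; k=3: 1512+0+27·2·20=2592 → min 2592.
Top-level splits: k=1: (A_1..A_1)·(A_2..A_4) → 0+2592+34·27·20 = 20952; k=2: (A_1..A_2)·(A_3..A_4) → 25704+1120+34·28·20 = 45864; k=3: (A_1..A_3)·(A_4..A_4) → 3348+0+34·2·20 = 4708.
Best split is after A_3, i.e. k = 3.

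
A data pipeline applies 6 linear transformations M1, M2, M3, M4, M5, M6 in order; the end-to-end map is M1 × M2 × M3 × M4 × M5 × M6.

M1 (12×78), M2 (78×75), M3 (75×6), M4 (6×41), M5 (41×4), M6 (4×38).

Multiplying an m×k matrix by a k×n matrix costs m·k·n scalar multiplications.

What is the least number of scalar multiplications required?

31752

Adjacent pairs: M1M2 = 12·78·75 = 70200; M2M3 = 78·75·6 = 35100; M3M4 = 75·6·41 = 18450; M4M5 = 6·41·4 = 984; M5M6 = 41·4·38 = 6232.
Length 3: M1..M3: k=1: 0+35100+12·78·6=40716; k=2: 70200+0+12·75·6=75600 → min 40716 | M2..M4: k=2: 0+18450+78·75·41=258300; k=3: 35100+0+78·6·41=54288 → min 54288 | M3..M5: k=3: 0+984+75·6·4=2784; k=4: 18450+0+75·41·4=30750 → min 2784 | M4..M6: k=4: 0+6232+6·41·38=15580; k=5: 984+0+6·4·38=1896 → min 1896.
Length 4: M1..M4: k=1: 0+54288+12·78·41=92664; k=2: 70200+18450+12·75·41=125550; k=3: 40716+0+12·6·41=43668 → min 43668 | M2..M5: k=2: 0+2784+78·75·4=26184; k=3: 35100+984+78·6·4=37956; k=4: 54288+0+78·41·4=67080 → min 26184 | M3..M6: k=3: 0+1896+75·6·38=18996; k=4: 18450+6232+75·41·38=141532; k=5: 2784+0+75·4·38=14184 → min 14184.
Length 5: M1..M5: k=1: 0+26184+12·78·4=29928; k=2: 70200+2784+12·75·4=76584; k=3: 40716+984+12·6·4=41988; k=4: 43668+0+12·41·4=45636 → min 29928 | M2..M6: k=2: 0+14184+78·75·38=236484; k=3: 35100+1896+78·6·38=54780; k=4: 54288+6232+78·41·38=182044; k=5: 26184+0+78·4·38=38040 → min 38040.
Length 6: M1..M6: k=1: 0+38040+12·78·38=73608; k=2: 70200+14184+12·75·38=118584; k=3: 40716+1896+12·6·38=45348; k=4: 43668+6232+12·41·38=68596; k=5: 29928+0+12·4·38=31752 → min 31752.
Optimal order: ((M1 × (M2 × (M3 × (M4 × M5)))) × M6) with cost 31752.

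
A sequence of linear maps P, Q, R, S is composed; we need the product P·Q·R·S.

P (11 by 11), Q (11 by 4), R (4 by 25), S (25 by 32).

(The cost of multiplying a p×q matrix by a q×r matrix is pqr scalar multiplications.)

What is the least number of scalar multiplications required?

Adjacent pairs: PQ = 11·11·4 = 484; QR = 11·4·25 = 1100; RS = 4·25·32 = 3200.
Length 3: P..R: k=1: 0+1100+11·11·25=4125; k=2: 484+0+11·4·25=1584 → min 1584 | Q..S: k=2: 0+3200+11·4·32=4608; k=3: 1100+0+11·25·32=9900 → min 4608.
Length 4: P..S: k=1: 0+4608+11·11·32=8480; k=2: 484+3200+11·4·32=5092; k=3: 1584+0+11·25·32=10384 → min 5092.
Optimal order: ((P·Q)·(R·S)) with cost 5092.

5092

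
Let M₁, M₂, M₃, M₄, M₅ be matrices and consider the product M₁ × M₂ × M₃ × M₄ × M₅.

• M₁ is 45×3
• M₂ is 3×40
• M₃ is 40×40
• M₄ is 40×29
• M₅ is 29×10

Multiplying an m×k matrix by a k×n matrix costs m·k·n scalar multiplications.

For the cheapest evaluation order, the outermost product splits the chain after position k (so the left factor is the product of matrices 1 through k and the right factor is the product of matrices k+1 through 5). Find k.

1

Adjacent pairs: M₁M₂ = 45·3·40 = 5400; M₂M₃ = 3·40·40 = 4800; M₃M₄ = 40·40·29 = 46400; M₄M₅ = 40·29·10 = 11600.
Length 3: M₁..M₃: k=1: 0+4800+45·3·40=10200; k=2: 5400+0+45·40·40=77400 → min 10200 | M₂..M₄: k=2: 0+46400+3·40·29=49880; k=3: 4800+0+3·40·29=8280 → min 8280 | M₃..M₅: k=3: 0+11600+40·40·10=27600; k=4: 46400+0+40·29·10=58000 → min 27600.
Length 4: M₁..M₄: k=1: 0+8280+45·3·29=12195; k=2: 5400+46400+45·40·29=104000; k=3: 10200+0+45·40·29=62400 → min 12195 | M₂..M₅: k=2: 0+27600+3·40·10=28800; k=3: 4800+11600+3·40·10=17600; k=4: 8280+0+3·29·10=9150 → min 9150.
Top-level splits: k=1: (M₁..M₁)·(M₂..M₅) → 0+9150+45·3·10 = 10500; k=2: (M₁..M₂)·(M₃..M₅) → 5400+27600+45·40·10 = 51000; k=3: (M₁..M₃)·(M₄..M₅) → 10200+11600+45·40·10 = 39800; k=4: (M₁..M₄)·(M₅..M₅) → 12195+0+45·29·10 = 25245.
Best split is after M₁, i.e. k = 1.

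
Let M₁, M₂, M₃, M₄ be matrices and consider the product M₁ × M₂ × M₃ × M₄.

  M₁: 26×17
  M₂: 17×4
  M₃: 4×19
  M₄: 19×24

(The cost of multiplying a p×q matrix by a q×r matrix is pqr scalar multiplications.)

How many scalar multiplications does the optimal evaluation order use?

Adjacent pairs: M₁M₂ = 26·17·4 = 1768; M₂M₃ = 17·4·19 = 1292; M₃M₄ = 4·19·24 = 1824.
Length 3: M₁..M₃: k=1: 0+1292+26·17·19=9690; k=2: 1768+0+26·4·19=3744 → min 3744 | M₂..M₄: k=2: 0+1824+17·4·24=3456; k=3: 1292+0+17·19·24=9044 → min 3456.
Length 4: M₁..M₄: k=1: 0+3456+26·17·24=14064; k=2: 1768+1824+26·4·24=6088; k=3: 3744+0+26·19·24=15600 → min 6088.
Optimal order: ((M₁ × M₂) × (M₃ × M₄)) with cost 6088.

6088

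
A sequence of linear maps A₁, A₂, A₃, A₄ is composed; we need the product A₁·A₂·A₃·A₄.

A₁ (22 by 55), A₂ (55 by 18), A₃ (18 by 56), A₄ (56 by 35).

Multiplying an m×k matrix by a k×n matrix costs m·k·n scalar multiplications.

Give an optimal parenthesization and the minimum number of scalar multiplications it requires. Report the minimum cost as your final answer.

70920

Adjacent pairs: A₁A₂ = 22·55·18 = 21780; A₂A₃ = 55·18·56 = 55440; A₃A₄ = 18·56·35 = 35280.
Length 3: A₁..A₃: k=1: 0+55440+22·55·56=123200; k=2: 21780+0+22·18·56=43956 → min 43956 | A₂..A₄: k=2: 0+35280+55·18·35=69930; k=3: 55440+0+55·56·35=163240 → min 69930.
Length 4: A₁..A₄: k=1: 0+69930+22·55·35=112280; k=2: 21780+35280+22·18·35=70920; k=3: 43956+0+22·56·35=87076 → min 70920.
Optimal parenthesization: ((A₁·A₂)·(A₃·A₄)) with cost 70920.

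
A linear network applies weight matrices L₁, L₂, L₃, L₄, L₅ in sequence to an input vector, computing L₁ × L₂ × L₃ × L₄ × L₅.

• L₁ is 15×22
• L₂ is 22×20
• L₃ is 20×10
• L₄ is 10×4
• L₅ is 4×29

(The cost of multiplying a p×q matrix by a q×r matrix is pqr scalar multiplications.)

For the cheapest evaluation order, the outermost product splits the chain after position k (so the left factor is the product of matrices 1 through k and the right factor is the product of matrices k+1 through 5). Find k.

Adjacent pairs: L₁L₂ = 15·22·20 = 6600; L₂L₃ = 22·20·10 = 4400; L₃L₄ = 20·10·4 = 800; L₄L₅ = 10·4·29 = 1160.
Length 3: L₁..L₃: k=1: 0+4400+15·22·10=7700; k=2: 6600+0+15·20·10=9600 → min 7700 | L₂..L₄: k=2: 0+800+22·20·4=2560; k=3: 4400+0+22·10·4=5280 → min 2560 | L₃..L₅: k=3: 0+1160+20·10·29=6960; k=4: 800+0+20·4·29=3120 → min 3120.
Length 4: L₁..L₄: k=1: 0+2560+15·22·4=3880; k=2: 6600+800+15·20·4=8600; k=3: 7700+0+15·10·4=8300 → min 3880 | L₂..L₅: k=2: 0+3120+22·20·29=15880; k=3: 4400+1160+22·10·29=11940; k=4: 2560+0+22·4·29=5112 → min 5112.
Top-level splits: k=1: (L₁..L₁)·(L₂..L₅) → 0+5112+15·22·29 = 14682; k=2: (L₁..L₂)·(L₃..L₅) → 6600+3120+15·20·29 = 18420; k=3: (L₁..L₃)·(L₄..L₅) → 7700+1160+15·10·29 = 13210; k=4: (L₁..L₄)·(L₅..L₅) → 3880+0+15·4·29 = 5620.
Best split is after L₄, i.e. k = 4.

4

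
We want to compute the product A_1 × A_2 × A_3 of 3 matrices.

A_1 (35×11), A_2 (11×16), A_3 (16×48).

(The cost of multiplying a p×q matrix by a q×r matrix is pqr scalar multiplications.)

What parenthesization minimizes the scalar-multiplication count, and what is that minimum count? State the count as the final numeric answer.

26928

(A_1 × (A_2 × A_3)): cost 26928.
((A_1 × A_2) × A_3): cost 33040.
Optimal: (A_1 × (A_2 × A_3)) with cost 26928.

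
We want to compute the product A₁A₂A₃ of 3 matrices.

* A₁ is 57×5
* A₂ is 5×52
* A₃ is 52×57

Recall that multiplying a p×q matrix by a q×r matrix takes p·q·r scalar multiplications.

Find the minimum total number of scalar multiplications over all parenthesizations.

31065

Order (A₁(A₂A₃)): (A₂A₃): 5×52 by 52×57 → 5×57, cost 5·52·57 = 14820; (A₁(A₂A₃)): 57×5 by 5×57 → 57×57, cost 57·5·57 = 16245; cumulative 31065. Total 31065.
Order ((A₁A₂)A₃): (A₁A₂): 57×5 by 5×52 → 57×52, cost 57·5·52 = 14820; ((A₁A₂)A₃): 57×52 by 52×57 → 57×57, cost 57·52·57 = 168948; cumulative 183768. Total 183768.
Minimum: 31065.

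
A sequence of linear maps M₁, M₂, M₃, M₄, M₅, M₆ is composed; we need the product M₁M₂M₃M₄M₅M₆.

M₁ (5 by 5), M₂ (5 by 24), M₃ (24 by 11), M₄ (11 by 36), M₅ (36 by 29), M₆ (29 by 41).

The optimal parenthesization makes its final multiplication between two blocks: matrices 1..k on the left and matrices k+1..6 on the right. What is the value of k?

5

Adjacent pairs: M₁M₂ = 5·5·24 = 600; M₂M₃ = 5·24·11 = 1320; M₃M₄ = 24·11·36 = 9504; M₄M₅ = 11·36·29 = 11484; M₅M₆ = 36·29·41 = 42804.
Length 3: M₁..M₃: k=1: 0+1320+5·5·11=1595; k=2: 600+0+5·24·11=1920 → min 1595 | M₂..M₄: k=2: 0+9504+5·24·36=13824; k=3: 1320+0+5·11·36=3300 → min 3300 | M₃..M₅: k=3: 0+11484+24·11·29=19140; k=4: 9504+0+24·36·29=34560 → min 19140 | M₄..M₆: k=4: 0+42804+11·36·41=59040; k=5: 11484+0+11·29·41=24563 → min 24563.
Length 4: M₁..M₄: k=1: 0+3300+5·5·36=4200; k=2: 600+9504+5·24·36=14424; k=3: 1595+0+5·11·36=3575 → min 3575 | M₂..M₅: k=2: 0+19140+5·24·29=22620; k=3: 1320+11484+5·11·29=14399; k=4: 3300+0+5·36·29=8520 → min 8520 | M₃..M₆: k=3: 0+24563+24·11·41=35387; k=4: 9504+42804+24·36·41=87732; k=5: 19140+0+24·29·41=47676 → min 35387.
Length 5: M₁..M₅: k=1: 0+8520+5·5·29=9245; k=2: 600+19140+5·24·29=23220; k=3: 1595+11484+5·11·29=14674; k=4: 3575+0+5·36·29=8795 → min 8795 | M₂..M₆: k=2: 0+35387+5·24·41=40307; k=3: 1320+24563+5·11·41=28138; k=4: 3300+42804+5·36·41=53484; k=5: 8520+0+5·29·41=14465 → min 14465.
Top-level splits: k=1: (M₁..M₁)·(M₂..M₆) → 0+14465+5·5·41 = 15490; k=2: (M₁..M₂)·(M₃..M₆) → 600+35387+5·24·41 = 40907; k=3: (M₁..M₃)·(M₄..M₆) → 1595+24563+5·11·41 = 28413; k=4: (M₁..M₄)·(M₅..M₆) → 3575+42804+5·36·41 = 53759; k=5: (M₁..M₅)·(M₆..M₆) → 8795+0+5·29·41 = 14740.
Best split is after M₅, i.e. k = 5.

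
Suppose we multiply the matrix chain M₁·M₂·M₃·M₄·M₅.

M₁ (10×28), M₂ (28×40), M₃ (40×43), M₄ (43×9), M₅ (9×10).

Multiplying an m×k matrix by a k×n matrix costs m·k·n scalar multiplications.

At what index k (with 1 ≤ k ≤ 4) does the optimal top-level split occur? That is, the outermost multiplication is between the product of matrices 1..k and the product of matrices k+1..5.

4

Adjacent pairs: M₁M₂ = 10·28·40 = 11200; M₂M₃ = 28·40·43 = 48160; M₃M₄ = 40·43·9 = 15480; M₄M₅ = 43·9·10 = 3870.
Length 3: M₁..M₃: k=1: 0+48160+10·28·43=60200; k=2: 11200+0+10·40·43=28400 → min 28400 | M₂..M₄: k=2: 0+15480+28·40·9=25560; k=3: 48160+0+28·43·9=58996 → min 25560 | M₃..M₅: k=3: 0+3870+40·43·10=21070; k=4: 15480+0+40·9·10=19080 → min 19080.
Length 4: M₁..M₄: k=1: 0+25560+10·28·9=28080; k=2: 11200+15480+10·40·9=30280; k=3: 28400+0+10·43·9=32270 → min 28080 | M₂..M₅: k=2: 0+19080+28·40·10=30280; k=3: 48160+3870+28·43·10=64070; k=4: 25560+0+28·9·10=28080 → min 28080.
Top-level splits: k=1: (M₁..M₁)·(M₂..M₅) → 0+28080+10·28·10 = 30880; k=2: (M₁..M₂)·(M₃..M₅) → 11200+19080+10·40·10 = 34280; k=3: (M₁..M₃)·(M₄..M₅) → 28400+3870+10·43·10 = 36570; k=4: (M₁..M₄)·(M₅..M₅) → 28080+0+10·9·10 = 28980.
Best split is after M₄, i.e. k = 4.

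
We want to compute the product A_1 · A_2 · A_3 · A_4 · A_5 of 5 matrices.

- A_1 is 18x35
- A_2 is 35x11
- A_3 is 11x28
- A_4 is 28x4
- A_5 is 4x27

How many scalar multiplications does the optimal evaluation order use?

Adjacent pairs: A_1A_2 = 18·35·11 = 6930; A_2A_3 = 35·11·28 = 10780; A_3A_4 = 11·28·4 = 1232; A_4A_5 = 28·4·27 = 3024.
Length 3: A_1..A_3: k=1: 0+10780+18·35·28=28420; k=2: 6930+0+18·11·28=12474 → min 12474 | A_2..A_4: k=2: 0+1232+35·11·4=2772; k=3: 10780+0+35·28·4=14700 → min 2772 | A_3..A_5: k=3: 0+3024+11·28·27=11340; k=4: 1232+0+11·4·27=2420 → min 2420.
Length 4: A_1..A_4: k=1: 0+2772+18·35·4=5292; k=2: 6930+1232+18·11·4=8954; k=3: 12474+0+18·28·4=14490 → min 5292 | A_2..A_5: k=2: 0+2420+35·11·27=12815; k=3: 10780+3024+35·28·27=40264; k=4: 2772+0+35·4·27=6552 → min 6552.
Length 5: A_1..A_5: k=1: 0+6552+18·35·27=23562; k=2: 6930+2420+18·11·27=14696; k=3: 12474+3024+18·28·27=29106; k=4: 5292+0+18·4·27=7236 → min 7236.
Optimal order: ((A_1 · (A_2 · (A_3 · A_4))) · A_5) with cost 7236.

7236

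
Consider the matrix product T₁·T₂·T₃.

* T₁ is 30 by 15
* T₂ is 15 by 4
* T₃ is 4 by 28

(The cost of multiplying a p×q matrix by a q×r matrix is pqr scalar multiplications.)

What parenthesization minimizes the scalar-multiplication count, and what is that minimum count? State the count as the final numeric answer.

5160

(T₁·(T₂·T₃)): cost 14280.
((T₁·T₂)·T₃): cost 5160.
Optimal: ((T₁·T₂)·T₃) with cost 5160.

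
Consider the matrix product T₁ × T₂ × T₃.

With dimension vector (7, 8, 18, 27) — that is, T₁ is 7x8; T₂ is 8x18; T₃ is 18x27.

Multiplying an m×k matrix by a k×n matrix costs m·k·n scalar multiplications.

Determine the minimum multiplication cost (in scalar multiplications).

4410

Order (T₁ × (T₂ × T₃)): (T₂ × T₃): 8×18 by 18×27 → 8×27, cost 8·18·27 = 3888; (T₁ × (T₂ × T₃)): 7×8 by 8×27 → 7×27, cost 7·8·27 = 1512; cumulative 5400. Total 5400.
Order ((T₁ × T₂) × T₃): (T₁ × T₂): 7×8 by 8×18 → 7×18, cost 7·8·18 = 1008; ((T₁ × T₂) × T₃): 7×18 by 18×27 → 7×27, cost 7·18·27 = 3402; cumulative 4410. Total 4410.
Minimum: 4410.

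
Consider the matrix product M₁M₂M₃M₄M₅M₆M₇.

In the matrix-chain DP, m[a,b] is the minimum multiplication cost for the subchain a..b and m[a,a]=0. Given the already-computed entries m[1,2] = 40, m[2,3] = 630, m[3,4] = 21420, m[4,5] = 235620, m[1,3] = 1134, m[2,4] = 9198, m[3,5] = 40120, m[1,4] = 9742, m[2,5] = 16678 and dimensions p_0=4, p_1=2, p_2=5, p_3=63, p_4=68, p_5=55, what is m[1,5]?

17118

m[1,5] = min over k∈[1,4] of m[1,k]+m[k+1,5]+p_{0}·p_k·p_{5}.
k=1: 0 + 16678 + 4·2·55 = 17118; k=2: 40 + 40120 + 4·5·55 = 41260; k=3: 1134 + 235620 + 4·63·55 = 250614; k=4: 9742 + 0 + 4·68·55 = 24702.
Minimum: 17118 at k=1.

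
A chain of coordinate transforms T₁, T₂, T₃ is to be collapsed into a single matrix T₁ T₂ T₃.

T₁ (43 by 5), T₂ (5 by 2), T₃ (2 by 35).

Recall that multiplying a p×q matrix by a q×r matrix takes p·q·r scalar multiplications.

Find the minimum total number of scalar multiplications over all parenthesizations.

Order (T₁ (T₂ T₃)): (T₂ T₃): 5×2 by 2×35 → 5×35, cost 5·2·35 = 350; (T₁ (T₂ T₃)): 43×5 by 5×35 → 43×35, cost 43·5·35 = 7525; cumulative 7875. Total 7875.
Order ((T₁ T₂) T₃): (T₁ T₂): 43×5 by 5×2 → 43×2, cost 43·5·2 = 430; ((T₁ T₂) T₃): 43×2 by 2×35 → 43×35, cost 43·2·35 = 3010; cumulative 3440. Total 3440.
Minimum: 3440.

3440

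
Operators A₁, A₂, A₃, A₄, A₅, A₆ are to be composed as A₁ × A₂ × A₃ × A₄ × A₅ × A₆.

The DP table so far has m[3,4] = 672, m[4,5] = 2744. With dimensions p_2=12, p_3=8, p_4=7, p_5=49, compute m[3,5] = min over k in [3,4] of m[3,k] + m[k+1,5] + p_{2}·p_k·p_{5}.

m[3,5] = min over k∈[3,4] of m[3,k]+m[k+1,5]+p_{2}·p_k·p_{5}.
k=3: 0 + 2744 + 12·8·49 = 7448; k=4: 672 + 0 + 12·7·49 = 4788.
Minimum: 4788 at k=4.

4788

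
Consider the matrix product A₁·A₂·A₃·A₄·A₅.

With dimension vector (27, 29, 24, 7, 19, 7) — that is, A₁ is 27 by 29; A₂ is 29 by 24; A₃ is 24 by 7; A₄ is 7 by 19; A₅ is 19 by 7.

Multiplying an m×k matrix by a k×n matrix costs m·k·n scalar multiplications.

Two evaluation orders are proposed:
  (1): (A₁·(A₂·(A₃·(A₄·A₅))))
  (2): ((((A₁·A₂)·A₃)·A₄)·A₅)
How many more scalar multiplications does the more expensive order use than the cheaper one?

18050

Order (1) = (A₁·(A₂·(A₃·(A₄·A₅)))): (A₄·A₅): 7×19 by 19×7 → 7×7, cost 7·19·7 = 931; (A₃·(A₄·A₅)): 24×7 by 7×7 → 24×7, cost 24·7·7 = 1176; cumulative 2107; (A₂·(A₃·(A₄·A₅))): 29×24 by 24×7 → 29×7, cost 29·24·7 = 4872; cumulative 6979; (A₁·(A₂·(A₃·(A₄·A₅)))): 27×29 by 29×7 → 27×7, cost 27·29·7 = 5481; cumulative 12460. Total 12460.
Order (2) = ((((A₁·A₂)·A₃)·A₄)·A₅): (A₁·A₂): 27×29 by 29×24 → 27×24, cost 27·29·24 = 18792; ((A₁·A₂)·A₃): 27×24 by 24×7 → 27×7, cost 27·24·7 = 4536; cumulative 23328; (((A₁·A₂)·A₃)·A₄): 27×7 by 7×19 → 27×19, cost 27·7·19 = 3591; cumulative 26919; ((((A₁·A₂)·A₃)·A₄)·A₅): 27×19 by 19×7 → 27×7, cost 27·19·7 = 3591; cumulative 30510. Total 30510.
Difference: |12460 − 30510| = 18050.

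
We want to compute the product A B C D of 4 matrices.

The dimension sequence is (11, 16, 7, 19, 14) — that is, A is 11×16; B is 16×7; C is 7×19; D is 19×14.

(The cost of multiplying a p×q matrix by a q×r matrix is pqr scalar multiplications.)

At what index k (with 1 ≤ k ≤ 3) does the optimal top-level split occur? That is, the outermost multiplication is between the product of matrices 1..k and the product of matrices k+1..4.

Adjacent pairs: AB = 11·16·7 = 1232; BC = 16·7·19 = 2128; CD = 7·19·14 = 1862.
Length 3: A..C: k=1: 0+2128+11·16·19=5472; k=2: 1232+0+11·7·19=2695 → min 2695 | B..D: k=2: 0+1862+16·7·14=3430; k=3: 2128+0+16·19·14=6384 → min 3430.
Top-level splits: k=1: (A..A)·(B..D) → 0+3430+11·16·14 = 5894; k=2: (A..B)·(C..D) → 1232+1862+11·7·14 = 4172; k=3: (A..C)·(D..D) → 2695+0+11·19·14 = 5621.
Best split is after B, i.e. k = 2.

2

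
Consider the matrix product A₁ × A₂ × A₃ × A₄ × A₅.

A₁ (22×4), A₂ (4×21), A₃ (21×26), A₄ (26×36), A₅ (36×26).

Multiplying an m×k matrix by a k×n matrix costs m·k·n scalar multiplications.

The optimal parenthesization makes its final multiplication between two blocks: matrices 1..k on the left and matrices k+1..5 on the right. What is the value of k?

Adjacent pairs: A₁A₂ = 22·4·21 = 1848; A₂A₃ = 4·21·26 = 2184; A₃A₄ = 21·26·36 = 19656; A₄A₅ = 26·36·26 = 24336.
Length 3: A₁..A₃: k=1: 0+2184+22·4·26=4472; k=2: 1848+0+22·21·26=13860 → min 4472 | A₂..A₄: k=2: 0+19656+4·21·36=22680; k=3: 2184+0+4·26·36=5928 → min 5928 | A₃..A₅: k=3: 0+24336+21·26·26=38532; k=4: 19656+0+21·36·26=39312 → min 38532.
Length 4: A₁..A₄: k=1: 0+5928+22·4·36=9096; k=2: 1848+19656+22·21·36=38136; k=3: 4472+0+22·26·36=25064 → min 9096 | A₂..A₅: k=2: 0+38532+4·21·26=40716; k=3: 2184+24336+4·26·26=29224; k=4: 5928+0+4·36·26=9672 → min 9672.
Top-level splits: k=1: (A₁..A₁)·(A₂..A₅) → 0+9672+22·4·26 = 11960; k=2: (A₁..A₂)·(A₃..A₅) → 1848+38532+22·21·26 = 52392; k=3: (A₁..A₃)·(A₄..A₅) → 4472+24336+22·26·26 = 43680; k=4: (A₁..A₄)·(A₅..A₅) → 9096+0+22·36·26 = 29688.
Best split is after A₁, i.e. k = 1.

1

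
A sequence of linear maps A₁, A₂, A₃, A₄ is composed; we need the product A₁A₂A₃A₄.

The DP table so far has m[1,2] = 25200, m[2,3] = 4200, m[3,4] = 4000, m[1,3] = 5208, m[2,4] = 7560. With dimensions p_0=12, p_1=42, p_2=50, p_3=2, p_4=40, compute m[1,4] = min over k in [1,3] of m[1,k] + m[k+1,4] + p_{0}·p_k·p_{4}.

6168

m[1,4] = min over k∈[1,3] of m[1,k]+m[k+1,4]+p_{0}·p_k·p_{4}.
k=1: 0 + 7560 + 12·42·40 = 27720; k=2: 25200 + 4000 + 12·50·40 = 53200; k=3: 5208 + 0 + 12·2·40 = 6168.
Minimum: 6168 at k=3.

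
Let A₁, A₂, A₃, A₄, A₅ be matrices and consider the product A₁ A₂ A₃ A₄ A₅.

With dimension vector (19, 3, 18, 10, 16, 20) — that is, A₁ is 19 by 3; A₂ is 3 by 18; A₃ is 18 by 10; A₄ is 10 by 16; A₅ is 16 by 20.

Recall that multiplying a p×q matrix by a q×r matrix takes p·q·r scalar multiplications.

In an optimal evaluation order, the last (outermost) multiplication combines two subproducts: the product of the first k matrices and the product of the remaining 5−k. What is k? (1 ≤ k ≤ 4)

Adjacent pairs: A₁A₂ = 19·3·18 = 1026; A₂A₃ = 3·18·10 = 540; A₃A₄ = 18·10·16 = 2880; A₄A₅ = 10·16·20 = 3200.
Length 3: A₁..A₃: k=1: 0+540+19·3·10=1110; k=2: 1026+0+19·18·10=4446 → min 1110 | A₂..A₄: k=2: 0+2880+3·18·16=3744; k=3: 540+0+3·10·16=1020 → min 1020 | A₃..A₅: k=3: 0+3200+18·10·20=6800; k=4: 2880+0+18·16·20=8640 → min 6800.
Length 4: A₁..A₄: k=1: 0+1020+19·3·16=1932; k=2: 1026+2880+19·18·16=9378; k=3: 1110+0+19·10·16=4150 → min 1932 | A₂..A₅: k=2: 0+6800+3·18·20=7880; k=3: 540+3200+3·10·20=4340; k=4: 1020+0+3·16·20=1980 → min 1980.
Top-level splits: k=1: (A₁..A₁)·(A₂..A₅) → 0+1980+19·3·20 = 3120; k=2: (A₁..A₂)·(A₃..A₅) → 1026+6800+19·18·20 = 14666; k=3: (A₁..A₃)·(A₄..A₅) → 1110+3200+19·10·20 = 8110; k=4: (A₁..A₄)·(A₅..A₅) → 1932+0+19·16·20 = 8012.
Best split is after A₁, i.e. k = 1.

1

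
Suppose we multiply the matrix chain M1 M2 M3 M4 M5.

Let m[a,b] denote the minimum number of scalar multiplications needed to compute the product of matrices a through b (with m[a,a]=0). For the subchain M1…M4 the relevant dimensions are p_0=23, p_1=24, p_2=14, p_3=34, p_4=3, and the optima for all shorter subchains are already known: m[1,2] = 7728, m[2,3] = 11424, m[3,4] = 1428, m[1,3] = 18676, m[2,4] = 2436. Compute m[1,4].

4092

m[1,4] = min over k∈[1,3] of m[1,k]+m[k+1,4]+p_{0}·p_k·p_{4}.
k=1: 0 + 2436 + 23·24·3 = 4092; k=2: 7728 + 1428 + 23·14·3 = 10122; k=3: 18676 + 0 + 23·34·3 = 21022.
Minimum: 4092 at k=1.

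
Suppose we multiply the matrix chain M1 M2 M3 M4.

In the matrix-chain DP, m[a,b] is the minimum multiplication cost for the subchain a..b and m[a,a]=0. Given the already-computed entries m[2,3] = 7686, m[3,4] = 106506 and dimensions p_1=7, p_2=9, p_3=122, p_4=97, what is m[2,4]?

90524

m[2,4] = min over k∈[2,3] of m[2,k]+m[k+1,4]+p_{1}·p_k·p_{4}.
k=2: 0 + 106506 + 7·9·97 = 112617; k=3: 7686 + 0 + 7·122·97 = 90524.
Minimum: 90524 at k=3.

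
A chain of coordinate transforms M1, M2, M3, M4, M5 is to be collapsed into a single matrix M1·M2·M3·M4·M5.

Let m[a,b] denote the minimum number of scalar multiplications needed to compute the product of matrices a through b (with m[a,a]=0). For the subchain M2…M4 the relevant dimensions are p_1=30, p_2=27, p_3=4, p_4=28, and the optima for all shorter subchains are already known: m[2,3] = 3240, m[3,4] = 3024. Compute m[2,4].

6600

m[2,4] = min over k∈[2,3] of m[2,k]+m[k+1,4]+p_{1}·p_k·p_{4}.
k=2: 0 + 3024 + 30·27·28 = 25704; k=3: 3240 + 0 + 30·4·28 = 6600.
Minimum: 6600 at k=3.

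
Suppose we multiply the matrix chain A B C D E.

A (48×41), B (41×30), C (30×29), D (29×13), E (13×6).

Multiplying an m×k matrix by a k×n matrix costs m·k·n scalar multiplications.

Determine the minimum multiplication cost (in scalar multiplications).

26670

Adjacent pairs: AB = 48·41·30 = 59040; BC = 41·30·29 = 35670; CD = 30·29·13 = 11310; DE = 29·13·6 = 2262.
Length 3: A..C: k=1: 0+35670+48·41·29=92742; k=2: 59040+0+48·30·29=100800 → min 92742 | B..D: k=2: 0+11310+41·30·13=27300; k=3: 35670+0+41·29·13=51127 → min 27300 | C..E: k=3: 0+2262+30·29·6=7482; k=4: 11310+0+30·13·6=13650 → min 7482.
Length 4: A..D: k=1: 0+27300+48·41·13=52884; k=2: 59040+11310+48·30·13=89070; k=3: 92742+0+48·29·13=110838 → min 52884 | B..E: k=2: 0+7482+41·30·6=14862; k=3: 35670+2262+41·29·6=45066; k=4: 27300+0+41·13·6=30498 → min 14862.
Length 5: A..E: k=1: 0+14862+48·41·6=26670; k=2: 59040+7482+48·30·6=75162; k=3: 92742+2262+48·29·6=103356; k=4: 52884+0+48·13·6=56628 → min 26670.
Optimal order: (A (B (C (D E)))) with cost 26670.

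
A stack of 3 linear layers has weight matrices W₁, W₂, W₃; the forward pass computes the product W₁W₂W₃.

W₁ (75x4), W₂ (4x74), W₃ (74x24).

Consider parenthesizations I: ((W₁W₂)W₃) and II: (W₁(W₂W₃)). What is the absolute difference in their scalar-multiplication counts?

Order I = ((W₁W₂)W₃): (W₁W₂): 75×4 by 4×74 → 75×74, cost 75·4·74 = 22200; ((W₁W₂)W₃): 75×74 by 74×24 → 75×24, cost 75·74·24 = 133200; cumulative 155400. Total 155400.
Order II = (W₁(W₂W₃)): (W₂W₃): 4×74 by 74×24 → 4×24, cost 4·74·24 = 7104; (W₁(W₂W₃)): 75×4 by 4×24 → 75×24, cost 75·4·24 = 7200; cumulative 14304. Total 14304.
Difference: |155400 − 14304| = 141096.

141096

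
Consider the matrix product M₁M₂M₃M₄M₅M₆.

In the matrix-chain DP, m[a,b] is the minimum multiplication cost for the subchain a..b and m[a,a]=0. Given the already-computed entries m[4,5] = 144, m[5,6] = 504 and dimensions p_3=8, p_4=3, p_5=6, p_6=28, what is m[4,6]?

1176

m[4,6] = min over k∈[4,5] of m[4,k]+m[k+1,6]+p_{3}·p_k·p_{6}.
k=4: 0 + 504 + 8·3·28 = 1176; k=5: 144 + 0 + 8·6·28 = 1488.
Minimum: 1176 at k=4.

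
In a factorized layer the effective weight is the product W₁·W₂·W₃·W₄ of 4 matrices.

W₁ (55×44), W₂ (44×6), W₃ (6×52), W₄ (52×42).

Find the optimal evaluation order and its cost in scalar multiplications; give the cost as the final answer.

Adjacent pairs: W₁W₂ = 55·44·6 = 14520; W₂W₃ = 44·6·52 = 13728; W₃W₄ = 6·52·42 = 13104.
Length 3: W₁..W₃: k=1: 0+13728+55·44·52=139568; k=2: 14520+0+55·6·52=31680 → min 31680 | W₂..W₄: k=2: 0+13104+44·6·42=24192; k=3: 13728+0+44·52·42=109824 → min 24192.
Length 4: W₁..W₄: k=1: 0+24192+55·44·42=125832; k=2: 14520+13104+55·6·42=41484; k=3: 31680+0+55·52·42=151800 → min 41484.
Optimal parenthesization: ((W₁·W₂)·(W₃·W₄)) with cost 41484.

41484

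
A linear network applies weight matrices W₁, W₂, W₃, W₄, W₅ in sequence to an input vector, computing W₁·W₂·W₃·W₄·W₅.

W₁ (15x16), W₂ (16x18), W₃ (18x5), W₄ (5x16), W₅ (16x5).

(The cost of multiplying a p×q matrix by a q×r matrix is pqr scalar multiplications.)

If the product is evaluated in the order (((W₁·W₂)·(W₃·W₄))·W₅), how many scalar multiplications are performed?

(W₁·W₂): 15×16 by 16×18 → 15×18, cost 15·16·18 = 4320
(W₃·W₄): 18×5 by 5×16 → 18×16, cost 18·5·16 = 1440
((W₁·W₂)·(W₃·W₄)): 15×18 by 18×16 → 15×16, cost 15·18·16 = 4320; cumulative 10080
(((W₁·W₂)·(W₃·W₄))·W₅): 15×16 by 16×5 → 15×5, cost 15·16·5 = 1200; cumulative 11280
Total: 11280 scalar multiplications.

11280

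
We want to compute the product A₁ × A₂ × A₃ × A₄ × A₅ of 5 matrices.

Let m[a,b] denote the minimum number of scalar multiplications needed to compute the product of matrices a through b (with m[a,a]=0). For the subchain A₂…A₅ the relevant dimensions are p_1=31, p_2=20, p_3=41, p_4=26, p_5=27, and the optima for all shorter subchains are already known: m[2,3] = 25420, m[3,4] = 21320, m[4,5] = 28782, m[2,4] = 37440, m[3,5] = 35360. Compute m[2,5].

m[2,5] = min over k∈[2,4] of m[2,k]+m[k+1,5]+p_{1}·p_k·p_{5}.
k=2: 0 + 35360 + 31·20·27 = 52100; k=3: 25420 + 28782 + 31·41·27 = 88519; k=4: 37440 + 0 + 31·26·27 = 59202.
Minimum: 52100 at k=2.

52100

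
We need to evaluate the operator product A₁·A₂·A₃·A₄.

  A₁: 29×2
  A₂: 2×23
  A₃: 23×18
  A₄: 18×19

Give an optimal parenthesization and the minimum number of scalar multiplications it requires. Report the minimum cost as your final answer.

Adjacent pairs: A₁A₂ = 29·2·23 = 1334; A₂A₃ = 2·23·18 = 828; A₃A₄ = 23·18·19 = 7866.
Length 3: A₁..A₃: k=1: 0+828+29·2·18=1872; k=2: 1334+0+29·23·18=13340 → min 1872 | A₂..A₄: k=2: 0+7866+2·23·19=8740; k=3: 828+0+2·18·19=1512 → min 1512.
Length 4: A₁..A₄: k=1: 0+1512+29·2·19=2614; k=2: 1334+7866+29·23·19=21873; k=3: 1872+0+29·18·19=11790 → min 2614.
Optimal parenthesization: (A₁·((A₂·A₃)·A₄)) with cost 2614.

2614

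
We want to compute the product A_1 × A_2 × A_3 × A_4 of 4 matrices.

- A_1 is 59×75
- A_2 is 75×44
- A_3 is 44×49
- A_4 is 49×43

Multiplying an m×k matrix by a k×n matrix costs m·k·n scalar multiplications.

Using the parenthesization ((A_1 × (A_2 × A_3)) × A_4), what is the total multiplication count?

(A_2 × A_3): 75×44 by 44×49 → 75×49, cost 75·44·49 = 161700
(A_1 × (A_2 × A_3)): 59×75 by 75×49 → 59×49, cost 59·75·49 = 216825; cumulative 378525
((A_1 × (A_2 × A_3)) × A_4): 59×49 by 49×43 → 59×43, cost 59·49·43 = 124313; cumulative 502838
Total: 502838 scalar multiplications.

502838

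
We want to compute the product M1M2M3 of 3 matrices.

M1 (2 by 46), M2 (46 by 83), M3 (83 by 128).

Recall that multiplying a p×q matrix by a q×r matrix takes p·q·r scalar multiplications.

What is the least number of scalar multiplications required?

28884

Order (M1(M2M3)): (M2M3): 46×83 by 83×128 → 46×128, cost 46·83·128 = 488704; (M1(M2M3)): 2×46 by 46×128 → 2×128, cost 2·46·128 = 11776; cumulative 500480. Total 500480.
Order ((M1M2)M3): (M1M2): 2×46 by 46×83 → 2×83, cost 2·46·83 = 7636; ((M1M2)M3): 2×83 by 83×128 → 2×128, cost 2·83·128 = 21248; cumulative 28884. Total 28884.
Minimum: 28884.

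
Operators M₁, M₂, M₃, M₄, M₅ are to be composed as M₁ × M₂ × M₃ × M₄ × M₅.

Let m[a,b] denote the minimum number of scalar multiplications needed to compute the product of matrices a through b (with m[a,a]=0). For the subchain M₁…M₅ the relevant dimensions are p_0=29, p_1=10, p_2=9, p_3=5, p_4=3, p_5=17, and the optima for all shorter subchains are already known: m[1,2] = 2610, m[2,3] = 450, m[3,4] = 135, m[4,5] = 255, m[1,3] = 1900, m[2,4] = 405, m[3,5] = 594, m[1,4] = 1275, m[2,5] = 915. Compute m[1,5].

m[1,5] = min over k∈[1,4] of m[1,k]+m[k+1,5]+p_{0}·p_k·p_{5}.
k=1: 0 + 915 + 29·10·17 = 5845; k=2: 2610 + 594 + 29·9·17 = 7641; k=3: 1900 + 255 + 29·5·17 = 4620; k=4: 1275 + 0 + 29·3·17 = 2754.
Minimum: 2754 at k=4.

2754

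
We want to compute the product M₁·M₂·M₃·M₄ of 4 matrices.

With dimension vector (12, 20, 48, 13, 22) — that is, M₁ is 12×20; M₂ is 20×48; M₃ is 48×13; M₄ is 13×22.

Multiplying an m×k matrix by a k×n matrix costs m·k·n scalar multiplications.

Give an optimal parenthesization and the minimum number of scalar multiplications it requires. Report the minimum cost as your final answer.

19032

Adjacent pairs: M₁M₂ = 12·20·48 = 11520; M₂M₃ = 20·48·13 = 12480; M₃M₄ = 48·13·22 = 13728.
Length 3: M₁..M₃: k=1: 0+12480+12·20·13=15600; k=2: 11520+0+12·48·13=19008 → min 15600 | M₂..M₄: k=2: 0+13728+20·48·22=34848; k=3: 12480+0+20·13·22=18200 → min 18200.
Length 4: M₁..M₄: k=1: 0+18200+12·20·22=23480; k=2: 11520+13728+12·48·22=37920; k=3: 15600+0+12·13·22=19032 → min 19032.
Optimal parenthesization: ((M₁·(M₂·M₃))·M₄) with cost 19032.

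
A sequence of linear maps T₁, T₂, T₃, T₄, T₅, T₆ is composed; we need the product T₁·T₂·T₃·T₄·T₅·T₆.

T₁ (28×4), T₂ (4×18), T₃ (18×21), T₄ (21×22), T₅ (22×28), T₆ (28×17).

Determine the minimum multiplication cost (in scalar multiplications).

9632

Adjacent pairs: T₁T₂ = 28·4·18 = 2016; T₂T₃ = 4·18·21 = 1512; T₃T₄ = 18·21·22 = 8316; T₄T₅ = 21·22·28 = 12936; T₅T₆ = 22·28·17 = 10472.
Length 3: T₁..T₃: k=1: 0+1512+28·4·21=3864; k=2: 2016+0+28·18·21=12600 → min 3864 | T₂..T₄: k=2: 0+8316+4·18·22=9900; k=3: 1512+0+4·21·22=3360 → min 3360 | T₃..T₅: k=3: 0+12936+18·21·28=23520; k=4: 8316+0+18·22·28=19404 → min 19404 | T₄..T₆: k=4: 0+10472+21·22·17=18326; k=5: 12936+0+21·28·17=22932 → min 18326.
Length 4: T₁..T₄: k=1: 0+3360+28·4·22=5824; k=2: 2016+8316+28·18·22=21420; k=3: 3864+0+28·21·22=16800 → min 5824 | T₂..T₅: k=2: 0+19404+4·18·28=21420; k=3: 1512+12936+4·21·28=16800; k=4: 3360+0+4·22·28=5824 → min 5824 | T₃..T₆: k=3: 0+18326+18·21·17=24752; k=4: 8316+10472+18·22·17=25520; k=5: 19404+0+18·28·17=27972 → min 24752.
Length 5: T₁..T₅: k=1: 0+5824+28·4·28=8960; k=2: 2016+19404+28·18·28=35532; k=3: 3864+12936+28·21·28=33264; k=4: 5824+0+28·22·28=23072 → min 8960 | T₂..T₆: k=2: 0+24752+4·18·17=25976; k=3: 1512+18326+4·21·17=21266; k=4: 3360+10472+4·22·17=15328; k=5: 5824+0+4·28·17=7728 → min 7728.
Length 6: T₁..T₆: k=1: 0+7728+28·4·17=9632; k=2: 2016+24752+28·18·17=35336; k=3: 3864+18326+28·21·17=32186; k=4: 5824+10472+28·22·17=26768; k=5: 8960+0+28·28·17=22288 → min 9632.
Optimal order: (T₁·((((T₂·T₃)·T₄)·T₅)·T₆)) with cost 9632.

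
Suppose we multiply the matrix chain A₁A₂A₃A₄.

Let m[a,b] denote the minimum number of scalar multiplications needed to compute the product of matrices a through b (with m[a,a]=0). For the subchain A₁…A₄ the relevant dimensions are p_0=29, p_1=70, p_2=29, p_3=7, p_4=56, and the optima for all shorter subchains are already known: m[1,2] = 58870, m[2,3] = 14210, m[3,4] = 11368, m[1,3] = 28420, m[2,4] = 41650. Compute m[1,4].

39788

m[1,4] = min over k∈[1,3] of m[1,k]+m[k+1,4]+p_{0}·p_k·p_{4}.
k=1: 0 + 41650 + 29·70·56 = 155330; k=2: 58870 + 11368 + 29·29·56 = 117334; k=3: 28420 + 0 + 29·7·56 = 39788.
Minimum: 39788 at k=3.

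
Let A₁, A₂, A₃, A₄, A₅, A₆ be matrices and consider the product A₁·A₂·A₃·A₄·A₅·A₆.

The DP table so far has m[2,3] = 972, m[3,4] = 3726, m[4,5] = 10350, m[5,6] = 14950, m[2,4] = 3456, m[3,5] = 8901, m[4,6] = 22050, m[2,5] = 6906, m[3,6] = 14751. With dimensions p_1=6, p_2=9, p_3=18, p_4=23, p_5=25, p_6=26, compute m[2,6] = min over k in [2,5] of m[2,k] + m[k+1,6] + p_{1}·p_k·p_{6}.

10806

m[2,6] = min over k∈[2,5] of m[2,k]+m[k+1,6]+p_{1}·p_k·p_{6}.
k=2: 0 + 14751 + 6·9·26 = 16155; k=3: 972 + 22050 + 6·18·26 = 25830; k=4: 3456 + 14950 + 6·23·26 = 21994; k=5: 6906 + 0 + 6·25·26 = 10806.
Minimum: 10806 at k=5.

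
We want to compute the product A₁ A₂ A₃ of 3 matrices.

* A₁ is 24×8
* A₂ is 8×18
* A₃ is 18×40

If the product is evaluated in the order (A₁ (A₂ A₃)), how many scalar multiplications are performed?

(A₂ A₃): 8×18 by 18×40 → 8×40, cost 8·18·40 = 5760
(A₁ (A₂ A₃)): 24×8 by 8×40 → 24×40, cost 24·8·40 = 7680; cumulative 13440
Total: 13440 scalar multiplications.

13440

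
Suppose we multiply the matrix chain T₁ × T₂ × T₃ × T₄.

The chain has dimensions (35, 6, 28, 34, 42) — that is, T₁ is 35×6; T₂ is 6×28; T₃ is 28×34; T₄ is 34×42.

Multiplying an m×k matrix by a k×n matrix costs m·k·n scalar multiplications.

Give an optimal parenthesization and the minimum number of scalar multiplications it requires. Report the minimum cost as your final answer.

Adjacent pairs: T₁T₂ = 35·6·28 = 5880; T₂T₃ = 6·28·34 = 5712; T₃T₄ = 28·34·42 = 39984.
Length 3: T₁..T₃: k=1: 0+5712+35·6·34=12852; k=2: 5880+0+35·28·34=39200 → min 12852 | T₂..T₄: k=2: 0+39984+6·28·42=47040; k=3: 5712+0+6·34·42=14280 → min 14280.
Length 4: T₁..T₄: k=1: 0+14280+35·6·42=23100; k=2: 5880+39984+35·28·42=87024; k=3: 12852+0+35·34·42=62832 → min 23100.
Optimal parenthesization: (T₁ × ((T₂ × T₃) × T₄)) with cost 23100.

23100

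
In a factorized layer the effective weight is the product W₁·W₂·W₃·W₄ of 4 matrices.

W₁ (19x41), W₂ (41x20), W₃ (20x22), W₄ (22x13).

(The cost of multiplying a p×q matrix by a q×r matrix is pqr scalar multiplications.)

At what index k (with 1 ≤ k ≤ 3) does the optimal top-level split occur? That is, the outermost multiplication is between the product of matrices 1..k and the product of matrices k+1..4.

Adjacent pairs: W₁W₂ = 19·41·20 = 15580; W₂W₃ = 41·20·22 = 18040; W₃W₄ = 20·22·13 = 5720.
Length 3: W₁..W₃: k=1: 0+18040+19·41·22=35178; k=2: 15580+0+19·20·22=23940 → min 23940 | W₂..W₄: k=2: 0+5720+41·20·13=16380; k=3: 18040+0+41·22·13=29766 → min 16380.
Top-level splits: k=1: (W₁..W₁)·(W₂..W₄) → 0+16380+19·41·13 = 26507; k=2: (W₁..W₂)·(W₃..W₄) → 15580+5720+19·20·13 = 26240; k=3: (W₁..W₃)·(W₄..W₄) → 23940+0+19·22·13 = 29374.
Best split is after W₂, i.e. k = 2.

2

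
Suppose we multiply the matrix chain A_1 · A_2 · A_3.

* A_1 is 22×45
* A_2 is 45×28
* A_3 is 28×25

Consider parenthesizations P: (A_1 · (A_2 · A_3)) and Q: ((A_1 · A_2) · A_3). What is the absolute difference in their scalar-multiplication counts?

Order P = (A_1 · (A_2 · A_3)): (A_2 · A_3): 45×28 by 28×25 → 45×25, cost 45·28·25 = 31500; (A_1 · (A_2 · A_3)): 22×45 by 45×25 → 22×25, cost 22·45·25 = 24750; cumulative 56250. Total 56250.
Order Q = ((A_1 · A_2) · A_3): (A_1 · A_2): 22×45 by 45×28 → 22×28, cost 22·45·28 = 27720; ((A_1 · A_2) · A_3): 22×28 by 28×25 → 22×25, cost 22·28·25 = 15400; cumulative 43120. Total 43120.
Difference: |56250 − 43120| = 13130.

13130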